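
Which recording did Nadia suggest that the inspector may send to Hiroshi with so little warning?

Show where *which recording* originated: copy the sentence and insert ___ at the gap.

In situ: Nadia did suggest that the inspector may send which recording to Hiroshi with so little warning.
The filler 'which recording' is interpreted as the direct object of 'send'. The gap is right after 'send'.

Which recording did Nadia suggest that the inspector may send ___ to Hiroshi with so little warning?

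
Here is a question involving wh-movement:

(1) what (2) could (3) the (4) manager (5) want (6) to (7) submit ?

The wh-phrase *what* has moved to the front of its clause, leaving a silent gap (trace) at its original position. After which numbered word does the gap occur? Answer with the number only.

7

In situ: The manager could want to submit what.
'what' is the direct object of 'submit'. Wh-movement fronts it, leaving a gap right after 'submit':
What could the manager want to submit ___?
'submit' is word 7.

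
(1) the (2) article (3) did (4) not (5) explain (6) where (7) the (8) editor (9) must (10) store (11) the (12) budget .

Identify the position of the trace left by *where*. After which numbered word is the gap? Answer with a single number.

In situ: The editor must store the budget where.
The filler 'where' is interpreted as the locative complement of 'store'. Wh-movement fronts it, leaving a gap right after 'budget':
The article did not explain where the editor must store the budget ___.
'budget' is word 12.

12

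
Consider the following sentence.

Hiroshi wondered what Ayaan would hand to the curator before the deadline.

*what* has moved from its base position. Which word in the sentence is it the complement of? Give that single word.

hand

Before movement: Ayaan would hand what to the curator before the deadline.
'what' is the direct object of 'hand'. It moves to the left edge, and the trace sits right after 'hand':
Hiroshi wondered what Ayaan would hand ___ to the curator before the deadline.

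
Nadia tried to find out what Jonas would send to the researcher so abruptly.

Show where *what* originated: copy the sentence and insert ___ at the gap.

In situ: Jonas would send what to the researcher so abruptly.
The filler 'what' is interpreted as the direct object of 'send'. The gap is right after 'send'.

Nadia tried to find out what Jonas would send ___ to the researcher so abruptly.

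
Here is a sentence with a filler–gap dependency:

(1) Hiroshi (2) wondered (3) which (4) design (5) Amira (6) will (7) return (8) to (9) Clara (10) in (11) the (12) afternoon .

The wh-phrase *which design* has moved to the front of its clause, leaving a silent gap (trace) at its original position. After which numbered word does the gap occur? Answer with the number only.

7

Before movement: Amira will return which design to Clara in the afternoon.
The filler 'which design' is interpreted as the direct object of 'return'. Fronting leaves a gap immediately after 'return':
Hiroshi wondered which design Amira will return ___ to Clara in the afternoon.
'return' is word 7.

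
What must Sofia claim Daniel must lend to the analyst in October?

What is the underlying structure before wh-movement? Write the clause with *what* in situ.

The filler 'what' is interpreted as the direct object of 'lend'. It moves to the left edge, and the trace sits right after 'lend':
What must Sofia claim Daniel must lend ___ to the analyst in October?

Sofia must claim Daniel must lend what to the analyst in October.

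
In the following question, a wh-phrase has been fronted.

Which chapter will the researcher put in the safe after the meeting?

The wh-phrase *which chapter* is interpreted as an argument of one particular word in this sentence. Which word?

Before movement: The researcher will put which chapter in the safe after the meeting.
'which chapter' is the direct object of 'put'. Wh-movement fronts it, leaving a gap right after 'put':
Which chapter will the researcher put ___ in the safe after the meeting?

put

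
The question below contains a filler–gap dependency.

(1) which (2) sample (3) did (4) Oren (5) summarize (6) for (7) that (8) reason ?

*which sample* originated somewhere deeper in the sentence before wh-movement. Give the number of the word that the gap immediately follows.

5

In situ: Oren did summarize which sample for that reason.
'which sample' functions as the direct object of 'summarize'. Wh-movement fronts it, leaving a gap right after 'summarize':
Which sample did Oren summarize ___ for that reason?
'summarize' is word 5.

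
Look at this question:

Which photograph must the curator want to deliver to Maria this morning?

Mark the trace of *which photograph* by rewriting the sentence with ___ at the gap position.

Which photograph must the curator want to deliver ___ to Maria this morning?

Before movement: The curator must want to deliver which photograph to Maria this morning.
'which photograph' functions as the direct object of 'deliver'. The gap is right after 'deliver'.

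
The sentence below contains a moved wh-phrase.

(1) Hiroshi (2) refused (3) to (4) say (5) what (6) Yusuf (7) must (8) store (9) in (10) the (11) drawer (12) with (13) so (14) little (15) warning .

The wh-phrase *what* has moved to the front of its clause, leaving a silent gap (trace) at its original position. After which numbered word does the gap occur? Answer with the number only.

8

Pre-movement form: Yusuf must store what in the drawer with so little warning.
'what' functions as the direct object of 'store'. It moves to the left edge, and the trace sits right after 'store':
Hiroshi refused to say what Yusuf must store ___ in the drawer with so little warning.
'store' is word 8.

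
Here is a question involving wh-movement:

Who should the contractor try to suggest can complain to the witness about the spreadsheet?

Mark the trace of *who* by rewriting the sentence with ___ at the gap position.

Who should the contractor try to suggest ___ can complain to the witness about the spreadsheet?

In situ: The contractor should try to suggest who can complain to the witness about the spreadsheet.
'who' is the subject of the clause embedded under 'suggest'. The gap is right after 'suggest'.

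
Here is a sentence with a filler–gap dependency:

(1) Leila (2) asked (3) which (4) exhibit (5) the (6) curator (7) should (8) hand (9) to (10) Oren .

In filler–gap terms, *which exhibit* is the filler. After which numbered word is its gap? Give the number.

8

Underlying clause: The curator should hand which exhibit to Oren.
'which exhibit' functions as the direct object of 'hand'. Wh-movement fronts it, leaving a gap right after 'hand':
Leila asked which exhibit the curator should hand ___ to Oren.
'hand' is word 8.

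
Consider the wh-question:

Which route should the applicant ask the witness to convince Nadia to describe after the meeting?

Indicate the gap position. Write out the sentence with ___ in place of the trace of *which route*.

Which route should the applicant ask the witness to convince Nadia to describe ___ after the meeting?

Before movement: The applicant should ask the witness to convince Nadia to describe which route after the meeting.
'which route' is the direct object of 'describe'. The gap is right after 'describe'.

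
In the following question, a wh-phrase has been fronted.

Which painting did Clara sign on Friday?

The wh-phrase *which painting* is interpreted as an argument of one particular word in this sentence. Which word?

sign

Underlying clause: Clara did sign which painting on Friday.
'which painting' functions as the direct object of 'sign'. Wh-movement fronts it, leaving a gap right after 'sign':
Which painting did Clara sign ___ on Friday?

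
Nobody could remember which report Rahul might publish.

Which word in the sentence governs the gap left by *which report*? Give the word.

publish

Before movement: Rahul might publish which report.
The filler 'which report' is interpreted as the direct object of 'publish'. It moves to the left edge, and the trace sits right after 'publish':
Nobody could remember which report Rahul might publish ___.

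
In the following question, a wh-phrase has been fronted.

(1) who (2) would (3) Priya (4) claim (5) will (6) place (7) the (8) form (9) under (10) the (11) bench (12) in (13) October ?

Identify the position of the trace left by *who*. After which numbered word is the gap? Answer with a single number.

4

Before movement: Priya would claim who will place the form under the bench in October.
'who' is the subject of the clause embedded under 'claim'. Fronting leaves a gap immediately after 'claim':
Who would Priya claim ___ will place the form under the bench in October?
'claim' is word 4.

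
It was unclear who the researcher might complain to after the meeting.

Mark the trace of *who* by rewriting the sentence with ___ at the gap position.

In situ: The researcher might complain to who after the meeting.
The filler 'who' is interpreted as the object of the preposition 'to'. The gap is right after 'to'.

It was unclear who the researcher might complain to ___ after the meeting.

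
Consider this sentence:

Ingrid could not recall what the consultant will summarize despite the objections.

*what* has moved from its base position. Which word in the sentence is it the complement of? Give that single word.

summarize

Before movement: The consultant will summarize what despite the objections.
The filler 'what' is interpreted as the direct object of 'summarize'. Wh-movement fronts it, leaving a gap right after 'summarize':
Ingrid could not recall what the consultant will summarize ___ despite the objections.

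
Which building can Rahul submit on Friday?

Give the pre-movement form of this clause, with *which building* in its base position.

'which building' functions as the direct object of 'submit'. Wh-movement fronts it, leaving a gap right after 'submit':
Which building can Rahul submit ___ on Friday?

Rahul can submit which building on Friday.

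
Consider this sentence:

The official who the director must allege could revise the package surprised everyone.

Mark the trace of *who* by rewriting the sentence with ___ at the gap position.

The official who the director must allege ___ could revise the package surprised everyone.

'who' functions as the subject of the clause embedded under 'allege'. The gap is right after 'allege'.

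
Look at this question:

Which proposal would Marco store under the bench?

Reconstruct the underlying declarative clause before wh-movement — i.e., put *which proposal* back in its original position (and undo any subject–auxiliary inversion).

Marco would store which proposal under the bench.

The filler 'which proposal' is interpreted as the direct object of 'store'. It moves to the left edge, and the trace sits right after 'store':
Which proposal would Marco store ___ under the bench?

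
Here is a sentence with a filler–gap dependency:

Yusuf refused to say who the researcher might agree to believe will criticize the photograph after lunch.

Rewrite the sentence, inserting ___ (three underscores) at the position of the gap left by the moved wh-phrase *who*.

Pre-movement form: The researcher might agree to believe who will criticize the photograph after lunch.
'who' is the subject of the clause embedded under 'believe'. The gap is right after 'believe'.

Yusuf refused to say who the researcher might agree to believe ___ will criticize the photograph after lunch.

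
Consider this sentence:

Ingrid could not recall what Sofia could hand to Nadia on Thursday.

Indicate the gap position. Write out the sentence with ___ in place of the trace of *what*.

In situ: Sofia could hand what to Nadia on Thursday.
'what' functions as the direct object of 'hand'. The gap is right after 'hand'.

Ingrid could not recall what Sofia could hand ___ to Nadia on Thursday.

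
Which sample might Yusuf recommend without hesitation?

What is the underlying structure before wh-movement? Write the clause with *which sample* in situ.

The filler 'which sample' is interpreted as the direct object of 'recommend'. Wh-movement fronts it, leaving a gap right after 'recommend':
Which sample might Yusuf recommend ___ without hesitation?

Yusuf might recommend which sample without hesitation.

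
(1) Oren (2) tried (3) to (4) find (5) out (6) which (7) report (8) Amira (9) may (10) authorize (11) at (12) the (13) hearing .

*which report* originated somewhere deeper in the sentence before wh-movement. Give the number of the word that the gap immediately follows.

10

Before movement: Amira may authorize which report at the hearing.
The filler 'which report' is interpreted as the direct object of 'authorize'. Wh-movement fronts it, leaving a gap right after 'authorize':
Oren tried to find out which report Amira may authorize ___ at the hearing.
'authorize' is word 10.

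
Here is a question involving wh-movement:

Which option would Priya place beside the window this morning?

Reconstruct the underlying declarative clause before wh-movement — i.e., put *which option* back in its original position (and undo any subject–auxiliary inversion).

Priya would place which option beside the window this morning.

The filler 'which option' is interpreted as the direct object of 'place'. It moves to the left edge, and the trace sits right after 'place':
Which option would Priya place ___ beside the window this morning?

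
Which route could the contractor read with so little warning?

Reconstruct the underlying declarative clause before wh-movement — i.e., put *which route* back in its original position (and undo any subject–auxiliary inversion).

'which route' functions as the direct object of 'read'. Wh-movement fronts it, leaving a gap right after 'read':
Which route could the contractor read ___ with so little warning?

The contractor could read which route with so little warning.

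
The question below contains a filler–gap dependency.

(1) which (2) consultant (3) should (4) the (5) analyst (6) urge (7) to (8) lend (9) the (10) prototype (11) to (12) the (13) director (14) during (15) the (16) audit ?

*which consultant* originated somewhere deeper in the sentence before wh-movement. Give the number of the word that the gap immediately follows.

Before movement: The analyst should urge which consultant to lend the prototype to the director during the audit.
The filler 'which consultant' is interpreted as the direct object of 'urge'. It moves to the left edge, and the trace sits right after 'urge':
Which consultant should the analyst urge ___ to lend the prototype to the director during the audit?
'urge' is word 6.

6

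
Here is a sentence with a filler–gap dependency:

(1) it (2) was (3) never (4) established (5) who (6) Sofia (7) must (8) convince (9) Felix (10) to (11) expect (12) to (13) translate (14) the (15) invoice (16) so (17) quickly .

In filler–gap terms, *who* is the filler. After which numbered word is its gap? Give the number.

11

Pre-movement form: Sofia must convince Felix to expect who to translate the invoice so quickly.
'who' functions as the direct object of 'expect'. It moves to the left edge, and the trace sits right after 'expect':
It was never established who Sofia must convince Felix to expect ___ to translate the invoice so quickly.
'expect' is word 11.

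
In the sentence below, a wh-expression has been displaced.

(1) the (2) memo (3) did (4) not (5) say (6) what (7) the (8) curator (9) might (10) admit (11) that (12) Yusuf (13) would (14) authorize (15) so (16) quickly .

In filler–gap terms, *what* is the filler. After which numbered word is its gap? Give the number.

In situ: The curator might admit that Yusuf would authorize what so quickly.
'what' functions as the direct object of 'authorize'. It moves to the left edge, and the trace sits right after 'authorize':
The memo did not say what the curator might admit that Yusuf would authorize ___ so quickly.
'authorize' is word 14.

14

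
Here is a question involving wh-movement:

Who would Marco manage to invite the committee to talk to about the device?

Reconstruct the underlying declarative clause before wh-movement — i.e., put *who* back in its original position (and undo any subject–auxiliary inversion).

'who' functions as the object of the preposition 'to'. It moves to the left edge, and the trace sits right after 'to':
Who would Marco manage to invite the committee to talk to ___ about the device?

Marco would manage to invite the committee to talk to who about the device.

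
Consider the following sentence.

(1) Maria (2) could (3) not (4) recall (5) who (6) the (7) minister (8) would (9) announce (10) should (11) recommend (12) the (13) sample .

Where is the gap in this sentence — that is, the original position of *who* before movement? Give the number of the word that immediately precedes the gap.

9

Pre-movement form: The minister would announce who should recommend the sample.
The filler 'who' is interpreted as the subject of the clause embedded under 'announce'. Wh-movement fronts it, leaving a gap right after 'announce':
Maria could not recall who the minister would announce ___ should recommend the sample.
'announce' is word 9.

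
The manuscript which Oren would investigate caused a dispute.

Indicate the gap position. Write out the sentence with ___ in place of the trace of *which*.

'which' is the direct object of 'investigate'. The gap is right after 'investigate'.

The manuscript which Oren would investigate ___ caused a dispute.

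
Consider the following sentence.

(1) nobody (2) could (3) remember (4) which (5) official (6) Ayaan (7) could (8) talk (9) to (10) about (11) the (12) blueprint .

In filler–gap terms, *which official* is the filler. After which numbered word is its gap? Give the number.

In situ: Ayaan could talk to which official about the blueprint.
'which official' functions as the object of the preposition 'to'. It moves to the left edge, and the trace sits right after 'to':
Nobody could remember which official Ayaan could talk to ___ about the blueprint.
'to' is word 9.

9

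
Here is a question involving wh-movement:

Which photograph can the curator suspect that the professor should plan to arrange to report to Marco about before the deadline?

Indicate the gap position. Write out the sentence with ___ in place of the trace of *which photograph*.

Before movement: The curator can suspect that the professor should plan to arrange to report to Marco about which photograph before the deadline.
The filler 'which photograph' is interpreted as the object of the preposition 'about'. The gap is right after 'about'.

Which photograph can the curator suspect that the professor should plan to arrange to report to Marco about ___ before the deadline?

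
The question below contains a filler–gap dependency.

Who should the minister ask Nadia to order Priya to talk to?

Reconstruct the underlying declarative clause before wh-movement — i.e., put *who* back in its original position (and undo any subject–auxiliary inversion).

'who' functions as the object of the preposition 'to'. It moves to the left edge, and the trace sits right after 'to':
Who should the minister ask Nadia to order Priya to talk to ___?

The minister should ask Nadia to order Priya to talk to who.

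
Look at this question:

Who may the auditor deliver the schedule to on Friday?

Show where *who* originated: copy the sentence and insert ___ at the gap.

Before movement: The auditor may deliver the schedule to who on Friday.
'who' functions as the object of the preposition 'to' (recipient of 'deliver'). The gap is right after 'to'.

Who may the auditor deliver the schedule to ___ on Friday?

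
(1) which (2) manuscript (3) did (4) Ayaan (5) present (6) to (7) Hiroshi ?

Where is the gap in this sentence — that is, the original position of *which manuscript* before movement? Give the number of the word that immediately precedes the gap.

5

Before movement: Ayaan did present which manuscript to Hiroshi.
'which manuscript' functions as the direct object of 'present'. It moves to the left edge, and the trace sits right after 'present':
Which manuscript did Ayaan present ___ to Hiroshi?
'present' is word 5.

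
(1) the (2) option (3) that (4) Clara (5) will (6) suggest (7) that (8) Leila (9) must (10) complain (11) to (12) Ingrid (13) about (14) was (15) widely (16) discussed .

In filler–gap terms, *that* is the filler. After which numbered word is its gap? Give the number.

'that' functions as the object of the preposition 'about'. Fronting leaves a gap immediately after 'about':
The option that Clara will suggest that Leila must complain to Ingrid about ___ was widely discussed.
'about' is word 13.

13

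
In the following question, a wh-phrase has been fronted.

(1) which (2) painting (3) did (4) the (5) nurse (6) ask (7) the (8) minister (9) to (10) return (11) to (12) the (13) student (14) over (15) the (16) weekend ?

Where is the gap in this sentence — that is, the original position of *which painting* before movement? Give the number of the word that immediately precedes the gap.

Underlying clause: The nurse did ask the minister to return which painting to the student over the weekend.
The filler 'which painting' is interpreted as the direct object of 'return'. Fronting leaves a gap immediately after 'return':
Which painting did the nurse ask the minister to return ___ to the student over the weekend?
'return' is word 10.

10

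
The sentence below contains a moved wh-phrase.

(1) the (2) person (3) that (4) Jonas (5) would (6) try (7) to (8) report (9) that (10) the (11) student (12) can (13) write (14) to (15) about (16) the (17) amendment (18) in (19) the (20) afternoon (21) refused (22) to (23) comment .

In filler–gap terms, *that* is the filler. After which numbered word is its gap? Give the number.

14

'that' functions as the object of the preposition 'to'. Wh-movement fronts it, leaving a gap right after 'to':
The person that Jonas would try to report that the student can write to ___ about the amendment in the afternoon refused to comment.
'to' is word 14.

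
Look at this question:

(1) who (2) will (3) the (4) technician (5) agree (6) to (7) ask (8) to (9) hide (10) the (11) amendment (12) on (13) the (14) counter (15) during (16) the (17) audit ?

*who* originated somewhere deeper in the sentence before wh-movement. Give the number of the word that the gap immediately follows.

7

Pre-movement form: The technician will agree to ask who to hide the amendment on the counter during the audit.
'who' functions as the direct object of 'ask'. It moves to the left edge, and the trace sits right after 'ask':
Who will the technician agree to ask ___ to hide the amendment on the counter during the audit?
'ask' is word 7.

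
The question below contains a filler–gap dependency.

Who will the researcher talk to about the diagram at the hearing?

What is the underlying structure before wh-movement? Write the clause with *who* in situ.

'who' is the object of the preposition 'to'. It moves to the left edge, and the trace sits right after 'to':
Who will the researcher talk to ___ about the diagram at the hearing?

The researcher will talk to who about the diagram at the hearing.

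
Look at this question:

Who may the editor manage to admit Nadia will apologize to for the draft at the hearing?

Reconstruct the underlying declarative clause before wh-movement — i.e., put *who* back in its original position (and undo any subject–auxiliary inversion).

The editor may manage to admit Nadia will apologize to who for the draft at the hearing.

'who' is the object of the preposition 'to'. It moves to the left edge, and the trace sits right after 'to':
Who may the editor manage to admit Nadia will apologize to ___ for the draft at the hearing?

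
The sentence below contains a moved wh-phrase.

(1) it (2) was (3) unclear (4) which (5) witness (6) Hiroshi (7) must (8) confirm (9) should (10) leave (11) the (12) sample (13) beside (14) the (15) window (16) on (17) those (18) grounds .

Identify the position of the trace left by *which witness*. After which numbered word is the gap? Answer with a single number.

In situ: Hiroshi must confirm which witness should leave the sample beside the window on those grounds.
'which witness' functions as the subject of the clause embedded under 'confirm'. Wh-movement fronts it, leaving a gap right after 'confirm':
It was unclear which witness Hiroshi must confirm ___ should leave the sample beside the window on those grounds.
'confirm' is word 8.

8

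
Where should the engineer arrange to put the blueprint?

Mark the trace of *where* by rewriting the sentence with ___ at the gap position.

In situ: The engineer should arrange to put the blueprint where.
'where' functions as the locative complement of 'put'. The gap is right after 'blueprint'.

Where should the engineer arrange to put the blueprint ___?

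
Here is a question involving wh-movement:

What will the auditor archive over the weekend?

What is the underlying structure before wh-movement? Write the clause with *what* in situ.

The auditor will archive what over the weekend.

'what' is the direct object of 'archive'. Wh-movement fronts it, leaving a gap right after 'archive':
What will the auditor archive ___ over the weekend?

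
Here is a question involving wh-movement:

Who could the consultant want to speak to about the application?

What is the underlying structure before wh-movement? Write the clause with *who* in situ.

The consultant could want to speak to who about the application.

'who' functions as the object of the preposition 'to'. Fronting leaves a gap immediately after 'to':
Who could the consultant want to speak to ___ about the application?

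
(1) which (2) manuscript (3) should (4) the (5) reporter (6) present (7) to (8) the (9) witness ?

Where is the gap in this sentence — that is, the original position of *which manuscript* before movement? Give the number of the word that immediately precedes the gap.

6

Pre-movement form: The reporter should present which manuscript to the witness.
The filler 'which manuscript' is interpreted as the direct object of 'present'. Wh-movement fronts it, leaving a gap right after 'present':
Which manuscript should the reporter present ___ to the witness?
'present' is word 6.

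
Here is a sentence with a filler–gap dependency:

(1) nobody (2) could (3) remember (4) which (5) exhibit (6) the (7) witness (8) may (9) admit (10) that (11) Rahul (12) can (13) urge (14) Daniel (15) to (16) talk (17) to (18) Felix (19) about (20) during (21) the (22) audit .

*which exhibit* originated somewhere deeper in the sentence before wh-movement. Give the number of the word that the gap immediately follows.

19

Underlying clause: The witness may admit that Rahul can urge Daniel to talk to Felix about which exhibit during the audit.
'which exhibit' is the object of the preposition 'about'. It moves to the left edge, and the trace sits right after 'about':
Nobody could remember which exhibit the witness may admit that Rahul can urge Daniel to talk to Felix about ___ during the audit.
'about' is word 19.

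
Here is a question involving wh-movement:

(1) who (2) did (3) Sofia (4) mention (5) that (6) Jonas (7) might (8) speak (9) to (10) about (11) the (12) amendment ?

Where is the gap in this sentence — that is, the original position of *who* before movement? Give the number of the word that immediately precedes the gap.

Underlying clause: Sofia did mention that Jonas might speak to who about the amendment.
'who' functions as the object of the preposition 'to'. Fronting leaves a gap immediately after 'to':
Who did Sofia mention that Jonas might speak to ___ about the amendment?
'to' is word 9.

9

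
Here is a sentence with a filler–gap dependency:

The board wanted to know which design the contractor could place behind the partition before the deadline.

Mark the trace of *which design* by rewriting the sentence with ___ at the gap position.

The board wanted to know which design the contractor could place ___ behind the partition before the deadline.

In situ: The contractor could place which design behind the partition before the deadline.
The filler 'which design' is interpreted as the direct object of 'place'. The gap is right after 'place'.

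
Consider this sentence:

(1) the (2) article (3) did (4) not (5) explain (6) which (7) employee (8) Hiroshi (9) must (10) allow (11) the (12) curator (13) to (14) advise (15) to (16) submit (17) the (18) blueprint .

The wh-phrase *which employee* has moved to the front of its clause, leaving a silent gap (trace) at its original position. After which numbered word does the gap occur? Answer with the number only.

14

In situ: Hiroshi must allow the curator to advise which employee to submit the blueprint.
'which employee' is the direct object of 'advise'. It moves to the left edge, and the trace sits right after 'advise':
The article did not explain which employee Hiroshi must allow the curator to advise ___ to submit the blueprint.
'advise' is word 14.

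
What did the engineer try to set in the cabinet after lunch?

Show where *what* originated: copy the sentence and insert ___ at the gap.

Underlying clause: The engineer did try to set what in the cabinet after lunch.
The filler 'what' is interpreted as the direct object of 'set'. The gap is right after 'set'.

What did the engineer try to set ___ in the cabinet after lunch?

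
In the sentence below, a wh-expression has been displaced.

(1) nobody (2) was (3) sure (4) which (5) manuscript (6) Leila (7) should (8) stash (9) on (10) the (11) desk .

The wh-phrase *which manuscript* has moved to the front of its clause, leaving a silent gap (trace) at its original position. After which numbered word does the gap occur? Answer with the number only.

In situ: Leila should stash which manuscript on the desk.
'which manuscript' functions as the direct object of 'stash'. Fronting leaves a gap immediately after 'stash':
Nobody was sure which manuscript Leila should stash ___ on the desk.
'stash' is word 8.

8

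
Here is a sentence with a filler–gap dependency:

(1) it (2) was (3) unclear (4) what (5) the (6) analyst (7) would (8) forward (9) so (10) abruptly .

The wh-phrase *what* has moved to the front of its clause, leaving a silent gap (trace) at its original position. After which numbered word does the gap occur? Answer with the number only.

In situ: The analyst would forward what so abruptly.
'what' functions as the direct object of 'forward'. Wh-movement fronts it, leaving a gap right after 'forward':
It was unclear what the analyst would forward ___ so abruptly.
'forward' is word 8.

8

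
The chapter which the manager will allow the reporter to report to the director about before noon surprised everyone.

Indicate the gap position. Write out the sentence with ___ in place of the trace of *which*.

The chapter which the manager will allow the reporter to report to the director about ___ before noon surprised everyone.

'which' is the object of the preposition 'about'. The gap is right after 'about'.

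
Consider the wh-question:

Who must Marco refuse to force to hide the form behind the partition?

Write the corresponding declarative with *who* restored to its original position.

'who' is the direct object of 'force'. Wh-movement fronts it, leaving a gap right after 'force':
Who must Marco refuse to force ___ to hide the form behind the partition?

Marco must refuse to force who to hide the form behind the partition.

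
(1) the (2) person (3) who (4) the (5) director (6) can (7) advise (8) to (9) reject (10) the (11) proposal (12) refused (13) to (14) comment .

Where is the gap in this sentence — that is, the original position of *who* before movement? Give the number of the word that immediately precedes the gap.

The filler 'who' is interpreted as the direct object of 'advise'. Fronting leaves a gap immediately after 'advise':
The person who the director can advise ___ to reject the proposal refused to comment.
'advise' is word 7.

7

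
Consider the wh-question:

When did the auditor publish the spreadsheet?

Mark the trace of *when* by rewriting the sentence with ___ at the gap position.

In situ: The auditor did publish the spreadsheet when.
'when' is the temporal adjunct. The gap is right after 'spreadsheet'.

When did the auditor publish the spreadsheet ___?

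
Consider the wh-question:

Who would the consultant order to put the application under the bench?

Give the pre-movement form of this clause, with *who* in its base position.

The consultant would order who to put the application under the bench.

'who' is the direct object of 'order'. Fronting leaves a gap immediately after 'order':
Who would the consultant order ___ to put the application under the bench?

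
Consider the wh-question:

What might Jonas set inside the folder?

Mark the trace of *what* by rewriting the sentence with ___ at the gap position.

In situ: Jonas might set what inside the folder.
'what' functions as the direct object of 'set'. The gap is right after 'set'.

What might Jonas set ___ inside the folder?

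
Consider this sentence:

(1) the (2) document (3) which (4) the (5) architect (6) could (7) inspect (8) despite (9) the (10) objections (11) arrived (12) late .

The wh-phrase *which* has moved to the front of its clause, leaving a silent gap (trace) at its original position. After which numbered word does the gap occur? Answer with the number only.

The filler 'which' is interpreted as the direct object of 'inspect'. Fronting leaves a gap immediately after 'inspect':
The document which the architect could inspect ___ despite the objections arrived late.
'inspect' is word 7.

7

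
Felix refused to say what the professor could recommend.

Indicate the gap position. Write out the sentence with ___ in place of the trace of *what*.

Felix refused to say what the professor could recommend ___.

In situ: The professor could recommend what.
'what' functions as the direct object of 'recommend'. The gap is right after 'recommend'.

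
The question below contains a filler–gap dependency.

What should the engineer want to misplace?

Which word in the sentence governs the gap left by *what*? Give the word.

Underlying clause: The engineer should want to misplace what.
The filler 'what' is interpreted as the direct object of 'misplace'. Fronting leaves a gap immediately after 'misplace':
What should the engineer want to misplace ___?

misplace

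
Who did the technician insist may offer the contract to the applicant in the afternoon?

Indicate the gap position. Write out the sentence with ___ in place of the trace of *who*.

Who did the technician insist ___ may offer the contract to the applicant in the afternoon?

Pre-movement form: The technician did insist who may offer the contract to the applicant in the afternoon.
The filler 'who' is interpreted as the subject of the clause embedded under 'insist'. The gap is right after 'insist'.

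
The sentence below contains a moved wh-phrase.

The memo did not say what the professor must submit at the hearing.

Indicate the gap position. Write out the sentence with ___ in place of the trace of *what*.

The memo did not say what the professor must submit ___ at the hearing.

Underlying clause: The professor must submit what at the hearing.
'what' functions as the direct object of 'submit'. The gap is right after 'submit'.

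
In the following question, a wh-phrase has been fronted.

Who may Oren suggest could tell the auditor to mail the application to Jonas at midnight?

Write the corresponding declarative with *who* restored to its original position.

'who' is the subject of the clause embedded under 'suggest'. Wh-movement fronts it, leaving a gap right after 'suggest':
Who may Oren suggest ___ could tell the auditor to mail the application to Jonas at midnight?

Oren may suggest who could tell the auditor to mail the application to Jonas at midnight.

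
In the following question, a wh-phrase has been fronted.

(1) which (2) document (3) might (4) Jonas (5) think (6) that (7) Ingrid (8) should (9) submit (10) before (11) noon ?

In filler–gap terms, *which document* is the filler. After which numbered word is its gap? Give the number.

9

Underlying clause: Jonas might think that Ingrid should submit which document before noon.
'which document' functions as the direct object of 'submit'. Wh-movement fronts it, leaving a gap right after 'submit':
Which document might Jonas think that Ingrid should submit ___ before noon?
'submit' is word 9.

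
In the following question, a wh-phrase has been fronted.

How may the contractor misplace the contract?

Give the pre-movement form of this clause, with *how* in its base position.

The contractor may misplace the contract how.

'how' functions as the manner adjunct. Wh-movement fronts it, leaving a gap right after 'contract':
How may the contractor misplace the contract ___?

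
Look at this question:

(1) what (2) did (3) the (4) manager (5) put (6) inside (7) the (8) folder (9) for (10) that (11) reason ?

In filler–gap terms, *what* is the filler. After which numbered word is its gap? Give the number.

Before movement: The manager did put what inside the folder for that reason.
The filler 'what' is interpreted as the direct object of 'put'. Fronting leaves a gap immediately after 'put':
What did the manager put ___ inside the folder for that reason?
'put' is word 5.

5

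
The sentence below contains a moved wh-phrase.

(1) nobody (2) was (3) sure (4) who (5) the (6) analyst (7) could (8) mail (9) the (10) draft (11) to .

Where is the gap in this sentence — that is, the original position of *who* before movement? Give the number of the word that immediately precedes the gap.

In situ: The analyst could mail the draft to who.
'who' is the object of the preposition 'to' (recipient of 'mail'). Wh-movement fronts it, leaving a gap right after 'to':
Nobody was sure who the analyst could mail the draft to ___.
'to' is word 11.

11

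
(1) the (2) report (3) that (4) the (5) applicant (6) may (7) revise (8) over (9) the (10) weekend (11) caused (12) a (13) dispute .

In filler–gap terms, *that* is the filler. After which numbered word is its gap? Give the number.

'that' functions as the direct object of 'revise'. Fronting leaves a gap immediately after 'revise':
The report that the applicant may revise ___ over the weekend caused a dispute.
'revise' is word 7.

7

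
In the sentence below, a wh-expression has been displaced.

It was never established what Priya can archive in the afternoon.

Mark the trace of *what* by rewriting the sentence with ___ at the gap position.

It was never established what Priya can archive ___ in the afternoon.

Before movement: Priya can archive what in the afternoon.
'what' is the direct object of 'archive'. The gap is right after 'archive'.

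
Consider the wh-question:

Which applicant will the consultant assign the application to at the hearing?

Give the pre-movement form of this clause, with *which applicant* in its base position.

The filler 'which applicant' is interpreted as the object of the preposition 'to' (recipient of 'assign'). It moves to the left edge, and the trace sits right after 'to':
Which applicant will the consultant assign the application to ___ at the hearing?

The consultant will assign the application to which applicant at the hearing.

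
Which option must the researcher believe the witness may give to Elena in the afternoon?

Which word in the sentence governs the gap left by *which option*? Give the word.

give

In situ: The researcher must believe the witness may give which option to Elena in the afternoon.
'which option' is the direct object of 'give'. It moves to the left edge, and the trace sits right after 'give':
Which option must the researcher believe the witness may give ___ to Elena in the afternoon?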